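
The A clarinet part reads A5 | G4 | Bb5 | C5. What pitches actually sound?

F#5 E4 G5 A4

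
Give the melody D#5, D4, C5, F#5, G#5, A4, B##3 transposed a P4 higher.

G#5 G4 F5 B5 C#6 D5 E##4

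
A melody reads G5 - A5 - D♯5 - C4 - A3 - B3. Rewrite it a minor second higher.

Ab5 Bb5 E5 Db4 Bb3 C4

G5 becomes Ab5
A5 becomes Bb5
D#5 becomes E5
C4 becomes Db4
A3 becomes Bb3
B3 becomes C4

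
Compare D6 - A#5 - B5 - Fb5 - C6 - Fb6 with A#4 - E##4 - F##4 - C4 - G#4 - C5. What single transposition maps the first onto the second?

down a diminished eleventh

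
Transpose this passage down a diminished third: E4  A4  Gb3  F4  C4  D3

C##4 F##4 E3 D#4 A#3 B#2

E4: a third down reaches C, and 2 semitones makes it C##4.
A4: a third down reaches F, and 2 semitones makes it F##4.
A diminished third down from Gb3 gives E3.
F4: a third down reaches D, and 2 semitones makes it D#4.
C4: a third down reaches A, and 2 semitones makes it A#3.
D3: a third down reaches B, and 2 semitones makes it B#2.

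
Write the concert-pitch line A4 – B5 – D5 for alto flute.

The alto flute sounds a perfect fourth below written, so the written part must be a perfect fourth above concert — transpose each note up.
A4 -> D5
B5 -> E6
D5 -> G5

D5 E6 G5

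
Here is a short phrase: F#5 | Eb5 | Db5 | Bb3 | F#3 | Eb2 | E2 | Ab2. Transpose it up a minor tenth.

A6 Gb6 Fb6 Db5 A4 Gb3 G3 Cb4

F#5: a tenth up reaches A, and 15 semitones makes it A6.
Eb5: a tenth up reaches G, and 15 semitones makes it Gb6.
Db5: a tenth up reaches F, and 15 semitones makes it Fb6.
A minor tenth up from Bb3 gives Db5.
F#3 up a minor tenth is A4.
A minor tenth up from Eb2 gives Gb3.
E2 up a minor tenth is G3.
Ab2 up a minor tenth is Cb4.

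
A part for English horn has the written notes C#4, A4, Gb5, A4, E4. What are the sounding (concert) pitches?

F#3 D4 Cb5 D4 A3

The English horn sounds a perfect fifth below written, so transpose each written note down a perfect fifth.
C#4 -> F#3
A4 -> D4
Gb5 -> Cb5
A4 -> D4
E4 -> A3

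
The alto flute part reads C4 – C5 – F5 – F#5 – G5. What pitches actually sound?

G3 G4 C5 C#5 D5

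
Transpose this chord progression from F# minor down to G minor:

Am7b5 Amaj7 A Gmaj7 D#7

F# minor down to G minor is a major seventh; each chord root moves by that interval while the quality stays the same.
Am7b5: root A down a major seventh → Bb, giving Bbm7b5.
Amaj7: root A down a major seventh → Bb, giving Bbmaj7.
A: root A down a major seventh → Bb, giving Bb.
Gmaj7: root G down a major seventh → Ab, giving Abmaj7.
D#7: root D# down a major seventh → E, giving E7.

Bbm7b5 Bbmaj7 Bb Abmaj7 E7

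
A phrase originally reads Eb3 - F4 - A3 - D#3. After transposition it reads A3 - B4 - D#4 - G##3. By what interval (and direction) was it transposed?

From Eb3 to A3 is 4 letter names — a fourth of some quality.
Eb3 to A3 is 6 semitones, which makes it an augmented fourth; the second version is higher, so the direction is up.
Checking another pair — D#3 → G##3 — gives the same interval.

up an augmented fourth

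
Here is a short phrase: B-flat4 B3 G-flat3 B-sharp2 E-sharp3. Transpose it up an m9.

Bb4: a ninth up reaches C, and 13 semitones makes it Cb6.
B3: a ninth up reaches C, and 13 semitones makes it C5.
A minor ninth up from Gb3 gives Abb4.
A minor ninth up from B#2 gives C#4.
E#3 up a minor ninth is F#4.

Cb6 C5 Abb4 C#4 F#4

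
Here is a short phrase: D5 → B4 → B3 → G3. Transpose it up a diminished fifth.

Ab5 F5 F4 Db4

A diminished fifth up from D5 gives Ab5.
B4: a fifth up reaches F, and 6 semitones makes it F5.
A diminished fifth up from B3 gives F4.
A diminished fifth up from G3 gives Db4.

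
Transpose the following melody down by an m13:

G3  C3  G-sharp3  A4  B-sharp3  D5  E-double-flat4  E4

B1 E1 B#1 C#3 D##2 F#3 Gb2 G#2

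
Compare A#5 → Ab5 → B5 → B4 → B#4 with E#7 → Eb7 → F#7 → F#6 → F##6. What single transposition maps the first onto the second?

up a perfect twelfth

From A#5 to E#7 is 12 letter names — a twelfth of some quality.
A#5 to E#7 is 19 semitones, which makes it a perfect twelfth; the second version is higher, so the direction is up.
Checking another pair — B#4 → F##6 — gives the same interval.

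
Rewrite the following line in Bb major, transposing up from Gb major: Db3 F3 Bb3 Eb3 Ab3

From Gb up to Bb is a major third; apply that to each pitch.
Db3 becomes F3
F3 becomes A3
Bb3 becomes D4
Eb3 becomes G3
Ab3 becomes C4

F3 A3 D4 G3 C4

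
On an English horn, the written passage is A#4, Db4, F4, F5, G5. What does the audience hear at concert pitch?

D#4 Gb3 Bb3 Bb4 C5

Written C4 on the English horn sounds as F3, a perfect fifth lower; apply that shift to every note.
A#4 gives D#4
Db4 gives Gb3
F4 gives Bb3
F5 gives Bb4
G5 gives C5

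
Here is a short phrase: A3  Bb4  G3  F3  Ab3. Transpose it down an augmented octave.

Ab2 Bbb3 Gb2 Fb2 Abb2

A3: an octave down reaches A, and 13 semitones makes it Ab2.
Bb4 down an augmented octave is Bbb3.
G3 down an augmented octave is Gb2.
An augmented octave down from F3 gives Fb2.
Ab3: an octave down reaches A, and 13 semitones makes it Abb2.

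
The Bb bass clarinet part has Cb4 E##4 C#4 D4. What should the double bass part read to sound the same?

Bbb3 D##4 B3 C4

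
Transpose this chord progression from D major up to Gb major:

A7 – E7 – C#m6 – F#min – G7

D major up to Gb major is a diminished fourth; each chord root moves by that interval while the quality stays the same.
A7: root A up a diminished fourth → Db, giving Db7.
E7: root E up a diminished fourth → Ab, giving Ab7.
C#m6: root C# up a diminished fourth → F, giving Fm6.
F#min: root F# up a diminished fourth → Bb, giving Bbmin.
G7: root G up a diminished fourth → Cb, giving Cb7.

Db7 Ab7 Fm6 Bbmin Cb7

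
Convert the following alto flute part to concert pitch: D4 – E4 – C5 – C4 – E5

The alto flute sounds a perfect fourth below written, so transpose each written note down a perfect fourth.
D4 to A3
E4 to B3
C5 to G4
C4 to G3
E5 to B4

A3 B3 G4 G3 B4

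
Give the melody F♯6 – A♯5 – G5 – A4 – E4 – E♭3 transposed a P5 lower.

B5 D#5 C5 D4 A3 Ab2

A perfect fifth down from F#6 gives B5.
A#5 down a perfect fifth is D#5.
G5: a fifth down reaches C, and 7 semitones makes it C5.
A4: a fifth down reaches D, and 7 semitones makes it D4.
E4: a fifth down reaches A, and 7 semitones makes it A3.
Eb3: a fifth down reaches A, and 7 semitones makes it Ab2.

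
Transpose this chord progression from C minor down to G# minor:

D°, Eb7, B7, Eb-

C minor down to G# minor is a diminished fourth; each chord root moves by that interval while the quality stays the same.
D°: root D down a diminished fourth → A#, giving A#°.
Eb7: root Eb down a diminished fourth → B, giving B7.
B7: root B down a diminished fourth → F##, giving F##7.
Eb-: root Eb down a diminished fourth → B, giving B-.

A#° B7 F##7 B-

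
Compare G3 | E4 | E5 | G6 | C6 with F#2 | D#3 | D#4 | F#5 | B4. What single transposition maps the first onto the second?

down a minor ninth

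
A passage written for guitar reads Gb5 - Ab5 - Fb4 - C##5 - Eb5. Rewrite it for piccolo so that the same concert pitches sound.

Gb3 Ab3 Fb2 C##3 Eb3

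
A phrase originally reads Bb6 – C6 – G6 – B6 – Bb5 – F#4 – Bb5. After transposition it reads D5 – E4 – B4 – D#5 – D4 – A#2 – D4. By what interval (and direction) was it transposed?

down a minor thirteenth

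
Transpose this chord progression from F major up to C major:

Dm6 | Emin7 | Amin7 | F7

Am6 Bmin7 Emin7 C7

F major up to C major is a perfect fifth; each chord root moves by that interval while the quality stays the same.
Dm6: root D up a perfect fifth → A, giving Am6.
Emin7: root E up a perfect fifth → B, giving Bmin7.
Amin7: root A up a perfect fifth → E, giving Emin7.
F7: root F up a perfect fifth → C, giving C7.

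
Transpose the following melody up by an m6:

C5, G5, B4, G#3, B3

Ab5 Eb6 G5 E4 G4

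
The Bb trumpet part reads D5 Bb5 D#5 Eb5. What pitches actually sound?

Written C4 on the Bb trumpet sounds as Bb3, a major second lower; apply that shift to every note.
D5 becomes C5
Bb5 becomes Ab5
D#5 becomes C#5
Eb5 becomes Db5

C5 Ab5 C#5 Db5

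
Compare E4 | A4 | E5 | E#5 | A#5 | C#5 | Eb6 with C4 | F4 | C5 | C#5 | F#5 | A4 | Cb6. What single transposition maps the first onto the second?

down a major third

Take the first pair: E4 → C4. E to C spans 3 letter names, so the interval is some kind of third.
C4 to E4 is 4 semitones, which makes it a major third; the second version is lower, so the direction is down.
Checking another pair — Eb6 → Cb6 — gives the same interval.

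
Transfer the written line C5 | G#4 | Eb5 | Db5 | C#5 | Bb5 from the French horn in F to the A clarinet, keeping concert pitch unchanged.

Ab4 E4 Cb5 Bbb4 A4 Gb5

First find concert pitch: the French horn in F sounds a perfect fifth below written, so C5 G#4 Eb5 Db5 C#5 Bb5 sounds F4 C#4 Ab4 Gb4 F#4 Eb5.
Then write for A clarinet: it sounds a minor third below written, so the part must be a minor third above concert.
F4 → Ab4
C#4 → E4
Ab4 → Cb5
Gb4 → Bbb4
F#4 → A4
Eb5 → Gb5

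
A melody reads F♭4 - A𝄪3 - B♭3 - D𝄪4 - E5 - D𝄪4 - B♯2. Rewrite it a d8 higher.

Fb4: an octave up reaches F, and 11 semitones makes it Fbb5.
A##3: an octave up reaches A, and 11 semitones makes it A#4.
Bb3: an octave up reaches B, and 11 semitones makes it Bbb4.
D##4: an octave up reaches D, and 11 semitones makes it D#5.
E5 up a diminished octave is Eb6.
D##4: an octave up reaches D, and 11 semitones makes it D#5.
B#2 up a diminished octave is B3.

Fbb5 A#4 Bbb4 D#5 Eb6 D#5 B3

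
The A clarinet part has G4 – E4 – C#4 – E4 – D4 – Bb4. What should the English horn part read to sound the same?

B4 G#4 E#4 G#4 F#4 D5

First find concert pitch: the A clarinet sounds a minor third below written, so G4 E4 C#4 E4 D4 Bb4 sounds E4 C#4 A#3 C#4 B3 G4.
Then write for English horn: it sounds a perfect fifth below written, so the part must be a perfect fifth above concert.
E4 → B4
C#4 → G#4
A#3 → E#4
C#4 → G#4
B3 → F#4
G4 → D5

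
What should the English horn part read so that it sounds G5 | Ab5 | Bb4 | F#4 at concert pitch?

D6 Eb6 F5 C#5

Written C4 sounds as F3 on the English horn, so concert pitches are written a perfect fifth up.
G5 → D6
Ab5 → Eb6
Bb4 → F5
F#4 → C#5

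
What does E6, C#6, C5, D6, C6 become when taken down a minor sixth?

G#5 E#5 E4 F#5 E5

E6 becomes G#5
C#6 becomes E#5
C5 becomes E4
D6 becomes F#5
C6 becomes E5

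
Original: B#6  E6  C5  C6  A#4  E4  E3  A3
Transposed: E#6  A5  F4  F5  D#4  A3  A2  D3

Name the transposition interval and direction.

From B#6 to E#6 is 5 letter names — a fifth of some quality.
E#6 to B#6 is 7 semitones, which makes it a perfect fifth; the second version is lower, so the direction is down.
Checking another pair — A3 → D3 — gives the same interval.

down a perfect fifth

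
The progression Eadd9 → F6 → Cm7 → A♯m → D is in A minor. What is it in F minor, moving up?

A minor up to F minor is a minor sixth; each chord root moves by that interval while the quality stays the same.
Eadd9: root E up a minor sixth → C, giving Cadd9.
F6: root F up a minor sixth → Db, giving Db6.
Cm7: root C up a minor sixth → Ab, giving Abm7.
A♯m: root A♯ up a minor sixth → F#, giving F#m.
D: root D up a minor sixth → Bb, giving Bb.

Cadd9 Db6 Abm7 F#m Bb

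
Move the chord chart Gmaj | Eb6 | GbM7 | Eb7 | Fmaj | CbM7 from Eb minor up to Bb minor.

Dmaj Bb6 DbM7 Bb7 Cmaj GbM7

Eb minor up to Bb minor is a perfect fifth; each chord root moves by that interval while the quality stays the same.
Gmaj: root G up a perfect fifth → D, giving Dmaj.
Eb6: root Eb up a perfect fifth → Bb, giving Bb6.
GbM7: root Gb up a perfect fifth → Db, giving DbM7.
Eb7: root Eb up a perfect fifth → Bb, giving Bb7.
Fmaj: root F up a perfect fifth → C, giving Cmaj.
CbM7: root Cb up a perfect fifth → Gb, giving GbM7.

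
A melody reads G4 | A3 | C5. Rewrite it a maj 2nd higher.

A4 B3 D5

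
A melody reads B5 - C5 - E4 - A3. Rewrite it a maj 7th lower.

B5 gives C5
C5 gives Db4
E4 gives F3
A3 gives Bb2

C5 Db4 F3 Bb2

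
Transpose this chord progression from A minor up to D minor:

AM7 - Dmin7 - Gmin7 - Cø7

DM7 Gmin7 Cmin7 Fø7

A minor up to D minor is a perfect fourth; each chord root moves by that interval while the quality stays the same.
AM7: root A up a perfect fourth → D, giving DM7.
Dmin7: root D up a perfect fourth → G, giving Gmin7.
Gmin7: root G up a perfect fourth → C, giving Cmin7.
Cø7: root C up a perfect fourth → F, giving Fø7.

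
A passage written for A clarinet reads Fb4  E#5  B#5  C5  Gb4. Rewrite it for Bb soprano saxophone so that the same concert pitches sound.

Eb4 D##5 A##5 B4 F4

First find concert pitch: the A clarinet sounds a minor third below written, so Fb4 E#5 B#5 C5 Gb4 sounds Db4 C##5 G##5 A4 Eb4.
Then write for Bb soprano saxophone: it sounds a major second below written, so the part must be a major second above concert.
Db4 → Eb4
C##5 → D##5
G##5 → A##5
A4 → B4
Eb4 → F4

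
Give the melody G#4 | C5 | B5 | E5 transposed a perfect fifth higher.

D#5 G5 F#6 B5

G#4 gives D#5
C5 gives G5
B5 gives F#6
E5 gives B5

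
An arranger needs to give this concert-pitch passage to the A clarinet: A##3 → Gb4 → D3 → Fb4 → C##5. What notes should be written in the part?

Written C4 sounds as A3 on the A clarinet, so concert pitches are written a minor third up.
A##3 becomes C##4
Gb4 becomes Bbb4
D3 becomes F3
Fb4 becomes Abb4
C##5 becomes E#5

C##4 Bbb4 F3 Abb4 E#5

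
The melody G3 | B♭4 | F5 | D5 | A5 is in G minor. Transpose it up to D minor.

D4 F5 C6 A5 E6

From G up to D is a perfect fifth; apply that to each pitch.
G3 becomes D4
Bb4 becomes F5
F5 becomes C6
D5 becomes A5
A5 becomes E6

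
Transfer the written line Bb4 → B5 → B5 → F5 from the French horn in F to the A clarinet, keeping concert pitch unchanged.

First find concert pitch: the French horn in F sounds a perfect fifth below written, so Bb4 B5 B5 F5 sounds Eb4 E5 E5 Bb4.
Then write for A clarinet: it sounds a minor third below written, so the part must be a minor third above concert.
Eb4 → Gb4
E5 → G5
E5 → G5
Bb4 → Db5

Gb4 G5 G5 Db5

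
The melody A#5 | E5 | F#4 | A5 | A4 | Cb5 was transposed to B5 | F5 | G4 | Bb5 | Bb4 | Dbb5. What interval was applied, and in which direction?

up a minor second

From A#5 to B5 is 2 letter names — a second of some quality.
A#5 to B5 is 1 semitone, which makes it a minor second; the second version is higher, so the direction is up.
Checking another pair — Cb5 → Dbb5 — gives the same interval.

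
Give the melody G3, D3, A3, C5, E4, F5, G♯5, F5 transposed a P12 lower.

G3 -> C2
D3 -> G1
A3 -> D2
C5 -> F3
E4 -> A2
F5 -> Bb3
G#5 -> C#4
F5 -> Bb3

C2 G1 D2 F3 A2 Bb3 C#4 Bb3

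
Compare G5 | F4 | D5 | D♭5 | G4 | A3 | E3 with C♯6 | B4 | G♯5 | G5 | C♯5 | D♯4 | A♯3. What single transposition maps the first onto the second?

up an augmented fourth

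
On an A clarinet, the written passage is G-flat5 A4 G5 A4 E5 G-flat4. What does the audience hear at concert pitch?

Eb5 F#4 E5 F#4 C#5 Eb4

The A clarinet sounds a minor third below written, so transpose each written note down a minor third.
Gb5 -> Eb5
A4 -> F#4
G5 -> E5
A4 -> F#4
E5 -> C#5
Gb4 -> Eb4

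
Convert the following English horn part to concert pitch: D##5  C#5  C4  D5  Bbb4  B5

G##4 F#4 F3 G4 Ebb4 E5

Written C4 on the English horn sounds as F3, a perfect fifth lower; apply that shift to every note.
D##5 becomes G##4
C#5 becomes F#4
C4 becomes F3
D5 becomes G4
Bbb4 becomes Ebb4
B5 becomes E5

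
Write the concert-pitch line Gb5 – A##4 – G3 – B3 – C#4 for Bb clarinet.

Ab5 B##4 A3 C#4 D#4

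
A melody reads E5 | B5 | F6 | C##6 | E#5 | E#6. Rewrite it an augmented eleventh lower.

An augmented eleventh down from E5 gives Bb3.
B5 down an augmented eleventh is F4.
An augmented eleventh down from F6 gives Cb5.
C##6: an eleventh down reaches G, and 18 semitones makes it G#4.
E#5: an eleventh down reaches B, and 18 semitones makes it B3.
E#6 down an augmented eleventh is B4.

Bb3 F4 Cb5 G#4 B3 B4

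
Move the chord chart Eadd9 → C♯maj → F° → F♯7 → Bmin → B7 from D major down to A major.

Badd9 G#maj C° C#7 F#min F#7

D major down to A major is a perfect fourth; each chord root moves by that interval while the quality stays the same.
Eadd9: root E down a perfect fourth → B, giving Badd9.
C♯maj: root C♯ down a perfect fourth → G#, giving G#maj.
F°: root F down a perfect fourth → C, giving C°.
F♯7: root F♯ down a perfect fourth → C#, giving C#7.
Bmin: root B down a perfect fourth → F#, giving F#min.
B7: root B down a perfect fourth → F#, giving F#7.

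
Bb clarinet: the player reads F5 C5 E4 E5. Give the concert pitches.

Eb5 Bb4 D4 D5

Written C4 on the Bb clarinet sounds as Bb3, a major second lower; apply that shift to every note.
F5 → Eb5
C5 → Bb4
E4 → D4
E5 → D5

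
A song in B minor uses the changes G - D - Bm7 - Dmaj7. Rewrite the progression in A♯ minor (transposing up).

B minor up to A♯ minor is a major seventh; each chord root moves by that interval while the quality stays the same.
G: root G up a major seventh → F#, giving F#.
D: root D up a major seventh → C#, giving C#.
Bm7: root B up a major seventh → A#, giving A#m7.
Dmaj7: root D up a major seventh → C#, giving C#maj7.

F# C# A#m7 C#maj7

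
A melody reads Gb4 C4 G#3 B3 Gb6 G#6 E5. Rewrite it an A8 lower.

Gbb3 Cb3 G2 Bb2 Gbb5 G5 Eb4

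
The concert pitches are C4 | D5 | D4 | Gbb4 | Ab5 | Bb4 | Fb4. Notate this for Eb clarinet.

The Eb clarinet sounds a minor third above written, so the written part must be a minor third below concert — transpose each note down.
C4 to A3
D5 to B4
D4 to B3
Gbb4 to Ebb4
Ab5 to F5
Bb4 to G4
Fb4 to Db4

A3 B4 B3 Ebb4 F5 G4 Db4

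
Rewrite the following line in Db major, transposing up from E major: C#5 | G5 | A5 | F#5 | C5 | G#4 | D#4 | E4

Bb5 Fb6 Gb6 Eb6 Bbb5 F5 C5 Db5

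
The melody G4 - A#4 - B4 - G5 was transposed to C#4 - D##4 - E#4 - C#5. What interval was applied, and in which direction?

down a diminished fifth

From G4 to C#4 is 5 letter names — a fifth of some quality.
C#4 to G4 is 6 semitones, which makes it a diminished fifth; the second version is lower, so the direction is down.
Checking another pair — G5 → C#5 — gives the same interval.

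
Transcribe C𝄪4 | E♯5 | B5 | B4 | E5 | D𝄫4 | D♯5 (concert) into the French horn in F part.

Written C4 sounds as F3 on the French horn in F, so concert pitches are written a perfect fifth up.
C##4 to G##4
E#5 to B#5
B5 to F#6
B4 to F#5
E5 to B5
Dbb4 to Abb4
D#5 to A#5

G##4 B#5 F#6 F#5 B5 Abb4 A#5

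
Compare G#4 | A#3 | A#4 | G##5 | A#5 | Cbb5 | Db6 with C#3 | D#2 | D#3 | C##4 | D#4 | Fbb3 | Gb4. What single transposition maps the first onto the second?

down a perfect twelfth

Take the first pair: G#4 → C#3. G to C spans 12 letter names, so the interval is some kind of twelfth.
C#3 to G#4 is 19 semitones, which makes it a perfect twelfth; the second version is lower, so the direction is down.
Checking another pair — Db6 → Gb4 — gives the same interval.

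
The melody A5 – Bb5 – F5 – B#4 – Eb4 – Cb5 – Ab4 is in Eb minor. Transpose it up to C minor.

F#6 G6 D6 G##5 C5 Ab5 F5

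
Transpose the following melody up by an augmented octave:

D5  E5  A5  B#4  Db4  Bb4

An augmented octave up from D5 gives D#6.
E5: an octave up reaches E, and 13 semitones makes it E#6.
A5: an octave up reaches A, and 13 semitones makes it A#6.
An augmented octave up from B#4 gives B##5.
An augmented octave up from Db4 gives D5.
Bb4: an octave up reaches B, and 13 semitones makes it B5.

D#6 E#6 A#6 B##5 D5 B5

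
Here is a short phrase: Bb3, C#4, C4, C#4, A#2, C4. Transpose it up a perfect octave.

Bb4 C#5 C5 C#5 A#3 C5

Bb3 to Bb4
C#4 to C#5
C4 to C5
C#4 to C#5
A#2 to A#3
C4 to C5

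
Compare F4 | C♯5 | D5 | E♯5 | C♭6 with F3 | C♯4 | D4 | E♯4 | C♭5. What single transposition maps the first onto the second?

down a perfect octave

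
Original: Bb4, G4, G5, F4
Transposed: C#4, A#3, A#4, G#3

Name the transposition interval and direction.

Take the first pair: Bb4 → C#4. B to C spans 7 letter names, so the interval is some kind of seventh.
C#4 to Bb4 is 9 semitones, which makes it a diminished seventh; the second version is lower, so the direction is down.
Checking another pair — F4 → G#3 — gives the same interval.

down a diminished seventh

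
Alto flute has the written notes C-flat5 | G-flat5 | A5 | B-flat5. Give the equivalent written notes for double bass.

Gb5 Db6 E6 F6

First find concert pitch: the alto flute sounds a perfect fourth below written, so C-flat5 G-flat5 A5 B-flat5 sounds Gb4 Db5 E5 F5.
Then write for double bass: it sounds a perfect octave below written, so the part must be a perfect octave above concert.
Gb4 → Gb5
Db5 → Db6
E5 → E6
F5 → F6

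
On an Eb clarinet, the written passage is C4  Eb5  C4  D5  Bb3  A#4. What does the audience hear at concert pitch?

Eb4 Gb5 Eb4 F5 Db4 C#5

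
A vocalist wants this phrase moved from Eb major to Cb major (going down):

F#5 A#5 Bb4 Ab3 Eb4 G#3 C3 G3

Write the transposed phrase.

Eb major to Cb major down is a major third, so every note moves down by that interval.
F#5 gives D5
A#5 gives F#5
Bb4 gives Gb4
Ab3 gives Fb3
Eb4 gives Cb4
G#3 gives E3
C3 gives Ab2
G3 gives Eb3

D5 F#5 Gb4 Fb3 Cb4 E3 Ab2 Eb3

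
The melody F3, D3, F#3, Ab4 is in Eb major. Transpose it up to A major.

From Eb up to A is an augmented fourth; apply that to each pitch.
F3 gives B3
D3 gives G#3
F#3 gives B#3
Ab4 gives D5

B3 G#3 B#3 D5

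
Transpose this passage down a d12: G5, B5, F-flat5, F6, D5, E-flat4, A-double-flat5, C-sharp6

G5 -> C#4
B5 -> E#4
Fb5 -> Bb3
F6 -> B4
D5 -> G#3
Eb4 -> A2
Abb5 -> Db4
C#6 -> F##4

C#4 E#4 Bb3 B4 G#3 A2 Db4 F##4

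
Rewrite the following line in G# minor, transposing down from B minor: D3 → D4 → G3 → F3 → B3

B2 B3 E3 D3 G#3

From B down to G# is a minor third; apply that to each pitch.
D3 -> B2
D4 -> B3
G3 -> E3
F3 -> D3
B3 -> G#3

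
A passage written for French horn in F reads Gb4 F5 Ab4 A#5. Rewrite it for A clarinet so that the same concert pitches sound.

Ebb4 Db5 Fb4 F#5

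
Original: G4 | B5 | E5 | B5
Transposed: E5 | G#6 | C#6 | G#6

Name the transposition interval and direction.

up a major sixth

From G4 to E5 is 6 letter names — a sixth of some quality.
G4 to E5 is 9 semitones, which makes it a major sixth; the second version is higher, so the direction is up.
Checking another pair — B5 → G#6 — gives the same interval.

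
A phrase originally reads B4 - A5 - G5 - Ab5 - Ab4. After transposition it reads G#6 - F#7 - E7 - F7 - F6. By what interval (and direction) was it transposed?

up a major thirteenth

From B4 to G#6 is 13 letter names — a thirteenth of some quality.
B4 to G#6 is 21 semitones, which makes it a major thirteenth; the second version is higher, so the direction is up.
Checking another pair — Ab4 → F6 — gives the same interval.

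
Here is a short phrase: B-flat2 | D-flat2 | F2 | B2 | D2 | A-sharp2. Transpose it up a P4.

Bb2 up a perfect fourth is Eb3.
Db2 up a perfect fourth is Gb2.
F2 up a perfect fourth is Bb2.
A perfect fourth up from B2 gives E3.
D2 up a perfect fourth is G2.
A#2: a fourth up reaches D, and 5 semitones makes it D#3.

Eb3 Gb2 Bb2 E3 G2 D#3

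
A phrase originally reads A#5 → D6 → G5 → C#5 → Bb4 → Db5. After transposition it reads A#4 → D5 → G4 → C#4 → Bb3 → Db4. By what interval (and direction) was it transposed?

down a perfect octave

Take the first pair: A#5 → A#4. A to A spans 8 letter names, so the interval is some kind of octave.
A#4 to A#5 is 12 semitones, which makes it a perfect octave; the second version is lower, so the direction is down.
Checking another pair — Db5 → Db4 — gives the same interval.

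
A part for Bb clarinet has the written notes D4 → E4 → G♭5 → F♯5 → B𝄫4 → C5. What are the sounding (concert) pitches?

Written C4 on the Bb clarinet sounds as Bb3, a major second lower; apply that shift to every note.
D4 -> C4
E4 -> D4
Gb5 -> Fb5
F#5 -> E5
Bbb4 -> Abb4
C5 -> Bb4

C4 D4 Fb5 E5 Abb4 Bb4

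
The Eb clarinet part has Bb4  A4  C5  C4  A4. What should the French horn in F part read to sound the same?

Ab5 G5 Bb5 Bb4 G5

First find concert pitch: the Eb clarinet sounds a minor third above written, so Bb4 A4 C5 C4 A4 sounds Db5 C5 Eb5 Eb4 C5.
Then write for French horn in F: it sounds a perfect fifth below written, so the part must be a perfect fifth above concert.
Db5 → Ab5
C5 → G5
Eb5 → Bb5
Eb4 → Bb4
C5 → G5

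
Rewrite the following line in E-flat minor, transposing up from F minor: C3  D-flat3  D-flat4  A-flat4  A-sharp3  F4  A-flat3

F minor to E-flat minor up is a minor seventh, so every note moves up by that interval.
C3 to Bb3
Db3 to Cb4
Db4 to Cb5
Ab4 to Gb5
A#3 to G#4
F4 to Eb5
Ab3 to Gb4

Bb3 Cb4 Cb5 Gb5 G#4 Eb5 Gb4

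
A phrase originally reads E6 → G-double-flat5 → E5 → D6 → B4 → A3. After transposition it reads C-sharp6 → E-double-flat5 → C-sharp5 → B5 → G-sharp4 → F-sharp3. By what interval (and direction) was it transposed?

From E6 to C#6 is 3 letter names — a third of some quality.
C#6 to E6 is 3 semitones, which makes it a minor third; the second version is lower, so the direction is down.
Checking another pair — A3 → F#3 — gives the same interval.

down a minor third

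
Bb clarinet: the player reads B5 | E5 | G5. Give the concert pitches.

A5 D5 F5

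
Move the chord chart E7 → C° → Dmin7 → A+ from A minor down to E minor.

B7 G° Amin7 E+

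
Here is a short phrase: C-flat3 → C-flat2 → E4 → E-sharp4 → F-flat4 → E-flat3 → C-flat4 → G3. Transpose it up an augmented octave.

Cb3 gives C4
Cb2 gives C3
E4 gives E#5
E#4 gives E##5
Fb4 gives F5
Eb3 gives E4
Cb4 gives C5
G3 gives G#4

C4 C3 E#5 E##5 F5 E4 C5 G#4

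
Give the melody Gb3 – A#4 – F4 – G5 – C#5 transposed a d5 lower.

C3 D##4 B3 C#5 F##4

Gb3: a fifth down reaches C, and 6 semitones makes it C3.
A#4 down a diminished fifth is D##4.
F4 down a diminished fifth is B3.
G5: a fifth down reaches C, and 6 semitones makes it C#5.
C#5: a fifth down reaches F, and 6 semitones makes it F##4.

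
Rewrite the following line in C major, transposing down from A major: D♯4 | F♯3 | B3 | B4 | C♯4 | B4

A major to C major down is a major sixth, so every note moves down by that interval.
D#4 to F#3
F#3 to A2
B3 to D3
B4 to D4
C#4 to E3
B4 to D4

F#3 A2 D3 D4 E3 D4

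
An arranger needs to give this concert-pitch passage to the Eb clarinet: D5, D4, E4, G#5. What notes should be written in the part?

B4 B3 C#4 E#5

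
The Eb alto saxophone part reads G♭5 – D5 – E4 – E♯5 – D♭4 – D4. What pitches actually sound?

Bbb4 F4 G3 G#4 Fb3 F3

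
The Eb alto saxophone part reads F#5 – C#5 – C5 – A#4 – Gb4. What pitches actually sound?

Written C4 on the Eb alto saxophone sounds as Eb3, a major sixth lower; apply that shift to every note.
F#5 becomes A4
C#5 becomes E4
C5 becomes Eb4
A#4 becomes C#4
Gb4 becomes Bbb3

A4 E4 Eb4 C#4 Bbb3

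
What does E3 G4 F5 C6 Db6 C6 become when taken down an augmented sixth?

Gb2 Bbb3 Abb4 Ebb5 Fbb5 Ebb5

E3 -> Gb2
G4 -> Bbb3
F5 -> Abb4
C6 -> Ebb5
Db6 -> Fbb5
C6 -> Ebb5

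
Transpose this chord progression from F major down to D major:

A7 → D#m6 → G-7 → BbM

F major down to D major is a minor third; each chord root moves by that interval while the quality stays the same.
A7: root A down a minor third → F#, giving F#7.
D#m6: root D# down a minor third → B#, giving B#m6.
G-7: root G down a minor third → E, giving E-7.
BbM: root Bb down a minor third → G, giving GM.

F#7 B#m6 E-7 GM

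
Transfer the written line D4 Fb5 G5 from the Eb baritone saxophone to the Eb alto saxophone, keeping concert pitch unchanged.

D3 Fb4 G4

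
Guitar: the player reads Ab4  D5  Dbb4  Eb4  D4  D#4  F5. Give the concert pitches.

Written C4 on the guitar sounds as C3, a perfect octave lower; apply that shift to every note.
Ab4 becomes Ab3
D5 becomes D4
Dbb4 becomes Dbb3
Eb4 becomes Eb3
D4 becomes D3
D#4 becomes D#3
F5 becomes F4

Ab3 D4 Dbb3 Eb3 D3 D#3 F4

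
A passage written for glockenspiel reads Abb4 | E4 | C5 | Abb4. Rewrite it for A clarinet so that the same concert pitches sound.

Cbb7 G6 Eb7 Cbb7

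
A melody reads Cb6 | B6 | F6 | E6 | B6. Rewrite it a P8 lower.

Cb5 B5 F5 E5 B5

A perfect octave down from Cb6 gives Cb5.
B6 down a perfect octave is B5.
A perfect octave down from F6 gives F5.
E6 down a perfect octave is E5.
A perfect octave down from B6 gives B5.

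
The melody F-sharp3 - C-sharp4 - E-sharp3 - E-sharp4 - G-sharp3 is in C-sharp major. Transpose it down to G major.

C3 G3 B2 B3 D3

C-sharp major to G major down is an augmented fourth, so every note moves down by that interval.
F#3 -> C3
C#4 -> G3
E#3 -> B2
E#4 -> B3
G#3 -> D3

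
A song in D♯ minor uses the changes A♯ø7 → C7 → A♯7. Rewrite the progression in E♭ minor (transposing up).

D♯ minor up to E♭ minor is a diminished second; each chord root moves by that interval while the quality stays the same.
A♯ø7: root A♯ up a diminished second → Bb, giving Bbø7.
C7: root C up a diminished second → Dbb, giving Dbb7.
A♯7: root A♯ up a diminished second → Bb, giving Bb7.

Bbø7 Dbb7 Bb7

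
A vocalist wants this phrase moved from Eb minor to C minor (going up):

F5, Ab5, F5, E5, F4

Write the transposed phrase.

D6 F6 D6 C#6 D5

From Eb up to C is a major sixth; apply that to each pitch.
F5 to D6
Ab5 to F6
F5 to D6
E5 to C#6
F4 to D5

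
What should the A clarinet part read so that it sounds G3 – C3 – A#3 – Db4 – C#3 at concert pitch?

Bb3 Eb3 C#4 Fb4 E3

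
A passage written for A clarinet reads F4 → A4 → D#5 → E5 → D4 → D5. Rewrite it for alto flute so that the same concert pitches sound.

G4 B4 E#5 F#5 E4 E5

First find concert pitch: the A clarinet sounds a minor third below written, so F4 A4 D#5 E5 D4 D5 sounds D4 F#4 B#4 C#5 B3 B4.
Then write for alto flute: it sounds a perfect fourth below written, so the part must be a perfect fourth above concert.
D4 → G4
F#4 → B4
B#4 → E#5
C#5 → F#5
B3 → E4
B4 → E5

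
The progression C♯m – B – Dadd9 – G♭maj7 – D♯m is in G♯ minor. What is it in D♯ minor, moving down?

G♯ minor down to D♯ minor is a perfect fourth; each chord root moves by that interval while the quality stays the same.
C♯m: root C♯ down a perfect fourth → G#, giving G#m.
B: root B down a perfect fourth → F#, giving F#.
Dadd9: root D down a perfect fourth → A, giving Aadd9.
G♭maj7: root G♭ down a perfect fourth → Db, giving Dbmaj7.
D♯m: root D♯ down a perfect fourth → A#, giving A#m.

G#m F# Aadd9 Dbmaj7 A#m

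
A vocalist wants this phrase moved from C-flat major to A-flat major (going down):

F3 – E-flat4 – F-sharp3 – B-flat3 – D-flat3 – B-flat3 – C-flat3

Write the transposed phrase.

D3 C4 D#3 G3 Bb2 G3 Ab2

C-flat major to A-flat major down is a minor third, so every note moves down by that interval.
F3 to D3
Eb4 to C4
F#3 to D#3
Bb3 to G3
Db3 to Bb2
Bb3 to G3
Cb3 to Ab2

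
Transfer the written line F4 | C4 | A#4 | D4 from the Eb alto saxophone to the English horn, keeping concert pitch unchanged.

First find concert pitch: the Eb alto saxophone sounds a major sixth below written, so F4 C4 A#4 D4 sounds Ab3 Eb3 C#4 F3.
Then write for English horn: it sounds a perfect fifth below written, so the part must be a perfect fifth above concert.
Ab3 → Eb4
Eb3 → Bb3
C#4 → G#4
F3 → C4

Eb4 Bb3 G#4 C4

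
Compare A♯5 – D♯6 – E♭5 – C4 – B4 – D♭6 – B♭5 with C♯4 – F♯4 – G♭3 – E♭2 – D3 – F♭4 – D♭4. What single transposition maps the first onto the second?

down a major thirteenth

From A#5 to C#4 is 13 letter names — a thirteenth of some quality.
C#4 to A#5 is 21 semitones, which makes it a major thirteenth; the second version is lower, so the direction is down.
Checking another pair — Bb5 → Db4 — gives the same interval.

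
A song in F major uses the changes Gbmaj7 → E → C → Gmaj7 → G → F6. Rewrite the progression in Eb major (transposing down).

F major down to Eb major is a major second; each chord root moves by that interval while the quality stays the same.
Gbmaj7: root Gb down a major second → Fb, giving Fbmaj7.
E: root E down a major second → D, giving D.
C: root C down a major second → Bb, giving Bb.
Gmaj7: root G down a major second → F, giving Fmaj7.
G: root G down a major second → F, giving F.
F6: root F down a major second → Eb, giving Eb6.

Fbmaj7 D Bb Fmaj7 F Eb6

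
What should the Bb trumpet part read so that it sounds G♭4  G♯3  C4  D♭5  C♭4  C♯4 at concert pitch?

Ab4 A#3 D4 Eb5 Db4 D#4

Written C4 sounds as Bb3 on the Bb trumpet, so concert pitches are written a major second up.
Gb4 gives Ab4
G#3 gives A#3
C4 gives D4
Db5 gives Eb5
Cb4 gives Db4
C#4 gives D#4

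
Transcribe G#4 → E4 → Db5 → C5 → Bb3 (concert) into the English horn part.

The English horn sounds a perfect fifth below written, so the written part must be a perfect fifth above concert — transpose each note up.
G#4 becomes D#5
E4 becomes B4
Db5 becomes Ab5
C5 becomes G5
Bb3 becomes F4

D#5 B4 Ab5 G5 F4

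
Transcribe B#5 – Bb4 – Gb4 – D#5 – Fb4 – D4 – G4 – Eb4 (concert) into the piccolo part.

B#4 Bb3 Gb3 D#4 Fb3 D3 G3 Eb3

The piccolo sounds a perfect octave above written, so the written part must be a perfect octave below concert — transpose each note down.
B#5 → B#4
Bb4 → Bb3
Gb4 → Gb3
D#5 → D#4
Fb4 → Fb3
D4 → D3
G4 → G3
Eb4 → Eb3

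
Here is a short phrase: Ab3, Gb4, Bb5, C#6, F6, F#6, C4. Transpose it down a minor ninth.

G2 F3 A4 B#4 E5 E#5 B2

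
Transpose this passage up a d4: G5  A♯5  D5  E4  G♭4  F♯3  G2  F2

G5 gives Cb6
A#5 gives D6
D5 gives Gb5
E4 gives Ab4
Gb4 gives Cbb5
F#3 gives Bb3
G2 gives Cb3
F2 gives Bbb2

Cb6 D6 Gb5 Ab4 Cbb5 Bb3 Cb3 Bbb2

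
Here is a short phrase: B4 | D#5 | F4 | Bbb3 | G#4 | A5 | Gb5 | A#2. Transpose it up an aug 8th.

B4: an octave up reaches B, and 13 semitones makes it B#5.
D#5 up an augmented octave is D##6.
F4 up an augmented octave is F#5.
Bbb3: an octave up reaches B, and 13 semitones makes it Bb4.
G#4 up an augmented octave is G##5.
A5 up an augmented octave is A#6.
An augmented octave up from Gb5 gives G6.
A#2 up an augmented octave is A##3.

B#5 D##6 F#5 Bb4 G##5 A#6 G6 A##3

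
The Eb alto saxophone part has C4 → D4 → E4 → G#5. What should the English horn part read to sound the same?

Bb3 C4 D4 F#5

First find concert pitch: the Eb alto saxophone sounds a major sixth below written, so C4 D4 E4 G#5 sounds Eb3 F3 G3 B4.
Then write for English horn: it sounds a perfect fifth below written, so the part must be a perfect fifth above concert.
Eb3 → Bb3
F3 → C4
G3 → D4
B4 → F#5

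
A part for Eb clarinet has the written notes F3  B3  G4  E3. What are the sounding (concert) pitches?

The Eb clarinet sounds a minor third above written, so transpose each written note up a minor third.
F3 to Ab3
B3 to D4
G4 to Bb4
E3 to G3

Ab3 D4 Bb4 G3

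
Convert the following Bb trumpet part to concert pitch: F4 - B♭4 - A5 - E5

Eb4 Ab4 G5 D5

Written C4 on the Bb trumpet sounds as Bb3, a major second lower; apply that shift to every note.
F4 to Eb4
Bb4 to Ab4
A5 to G5
E5 to D5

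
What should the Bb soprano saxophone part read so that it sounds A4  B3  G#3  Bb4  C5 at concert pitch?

The Bb soprano saxophone sounds a major second below written, so the written part must be a major second above concert — transpose each note up.
A4 → B4
B3 → C#4
G#3 → A#3
Bb4 → C5
C5 → D5

B4 C#4 A#3 C5 D5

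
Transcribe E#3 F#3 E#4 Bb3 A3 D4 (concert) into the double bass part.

The double bass sounds a perfect octave below written, so the written part must be a perfect octave above concert — transpose each note up.
E#3 -> E#4
F#3 -> F#4
E#4 -> E#5
Bb3 -> Bb4
A3 -> A4
D4 -> D5

E#4 F#4 E#5 Bb4 A4 D5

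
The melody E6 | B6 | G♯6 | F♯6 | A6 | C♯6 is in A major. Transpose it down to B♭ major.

From A down to B♭ is a major seventh; apply that to each pitch.
E6 -> F5
B6 -> C6
G#6 -> A5
F#6 -> G5
A6 -> Bb5
C#6 -> D5

F5 C6 A5 G5 Bb5 D5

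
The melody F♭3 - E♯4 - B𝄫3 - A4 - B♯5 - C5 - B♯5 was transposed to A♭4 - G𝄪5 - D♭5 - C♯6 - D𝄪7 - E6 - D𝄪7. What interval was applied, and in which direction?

up a major tenth

Take the first pair: Fb3 → Ab4. F to A spans 10 letter names, so the interval is some kind of tenth.
Fb3 to Ab4 is 16 semitones, which makes it a major tenth; the second version is higher, so the direction is up.
Checking another pair — B#5 → D##7 — gives the same interval.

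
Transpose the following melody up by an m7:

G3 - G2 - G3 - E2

F4 F3 F4 D3

G3: a seventh up reaches F, and 10 semitones makes it F4.
A minor seventh up from G2 gives F3.
A minor seventh up from G3 gives F4.
E2: a seventh up reaches D, and 10 semitones makes it D3.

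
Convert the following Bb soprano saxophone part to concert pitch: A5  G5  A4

G5 F5 G4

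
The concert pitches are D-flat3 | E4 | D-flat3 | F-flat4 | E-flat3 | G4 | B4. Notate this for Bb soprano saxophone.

Eb3 F#4 Eb3 Gb4 F3 A4 C#5

Written C4 sounds as Bb3 on the Bb soprano saxophone, so concert pitches are written a major second up.
Db3 -> Eb3
E4 -> F#4
Db3 -> Eb3
Fb4 -> Gb4
Eb3 -> F3
G4 -> A4
B4 -> C#5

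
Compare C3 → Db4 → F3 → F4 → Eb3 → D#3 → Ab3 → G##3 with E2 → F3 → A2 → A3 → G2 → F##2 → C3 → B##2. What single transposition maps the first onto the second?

down a minor sixth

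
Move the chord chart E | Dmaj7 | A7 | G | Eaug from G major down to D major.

B Amaj7 E7 D Baug

G major down to D major is a perfect fourth; each chord root moves by that interval while the quality stays the same.
E: root E down a perfect fourth → B, giving B.
Dmaj7: root D down a perfect fourth → A, giving Amaj7.
A7: root A down a perfect fourth → E, giving E7.
G: root G down a perfect fourth → D, giving D.
Eaug: root E down a perfect fourth → B, giving Baug.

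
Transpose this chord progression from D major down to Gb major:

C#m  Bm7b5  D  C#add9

Fm Ebm7b5 Gb Fadd9

D major down to Gb major is an augmented fifth; each chord root moves by that interval while the quality stays the same.
C#m: root C# down an augmented fifth → F, giving Fm.
Bm7b5: root B down an augmented fifth → Eb, giving Ebm7b5.
D: root D down an augmented fifth → Gb, giving Gb.
C#add9: root C# down an augmented fifth → F, giving Fadd9.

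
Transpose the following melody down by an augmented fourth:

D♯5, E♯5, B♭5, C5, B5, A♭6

A4 B4 Fb5 Gb4 F5 Ebb6

D#5 gives A4
E#5 gives B4
Bb5 gives Fb5
C5 gives Gb4
B5 gives F5
Ab6 gives Ebb6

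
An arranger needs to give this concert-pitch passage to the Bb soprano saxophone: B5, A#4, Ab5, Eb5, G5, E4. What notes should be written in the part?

Written C4 sounds as Bb3 on the Bb soprano saxophone, so concert pitches are written a major second up.
B5 gives C#6
A#4 gives B#4
Ab5 gives Bb5
Eb5 gives F5
G5 gives A5
E4 gives F#4

C#6 B#4 Bb5 F5 A5 F#4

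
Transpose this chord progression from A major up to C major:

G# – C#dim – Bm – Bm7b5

A major up to C major is a minor third; each chord root moves by that interval while the quality stays the same.
G#: root G# up a minor third → B, giving B.
C#dim: root C# up a minor third → E, giving Edim.
Bm: root B up a minor third → D, giving Dm.
Bm7b5: root B up a minor third → D, giving Dm7b5.

B Edim Dm Dm7b5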